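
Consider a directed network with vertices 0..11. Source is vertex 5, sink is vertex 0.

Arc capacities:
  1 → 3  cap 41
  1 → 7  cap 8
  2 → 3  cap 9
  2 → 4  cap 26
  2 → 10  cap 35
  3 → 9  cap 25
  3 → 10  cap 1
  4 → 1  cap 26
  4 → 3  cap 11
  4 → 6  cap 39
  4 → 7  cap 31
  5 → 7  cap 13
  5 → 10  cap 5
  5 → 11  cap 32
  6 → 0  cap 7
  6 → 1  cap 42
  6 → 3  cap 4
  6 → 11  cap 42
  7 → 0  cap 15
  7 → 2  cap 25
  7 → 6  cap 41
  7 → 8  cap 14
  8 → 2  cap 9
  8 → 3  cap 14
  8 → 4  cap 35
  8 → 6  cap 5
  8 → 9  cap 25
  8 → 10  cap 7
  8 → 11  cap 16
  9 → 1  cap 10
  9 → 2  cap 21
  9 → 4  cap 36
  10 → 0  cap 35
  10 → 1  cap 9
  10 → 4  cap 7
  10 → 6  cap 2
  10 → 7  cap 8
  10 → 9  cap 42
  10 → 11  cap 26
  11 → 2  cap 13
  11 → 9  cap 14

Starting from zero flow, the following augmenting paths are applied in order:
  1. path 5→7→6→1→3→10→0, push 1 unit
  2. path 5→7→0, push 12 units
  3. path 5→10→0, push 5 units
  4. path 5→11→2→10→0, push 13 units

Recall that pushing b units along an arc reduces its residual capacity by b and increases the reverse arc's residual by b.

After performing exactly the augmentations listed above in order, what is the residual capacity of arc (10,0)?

Residual capacity of (10,0): 16

after path 1 (5→7→6→1→3→10→0, push 1): res(10,0)=34
after path 2 (5→7→0, push 12): res(10,0)=34
after path 3 (5→10→0, push 5): res(10,0)=29
after path 4 (5→11→2→10→0, push 13): res(10,0)=16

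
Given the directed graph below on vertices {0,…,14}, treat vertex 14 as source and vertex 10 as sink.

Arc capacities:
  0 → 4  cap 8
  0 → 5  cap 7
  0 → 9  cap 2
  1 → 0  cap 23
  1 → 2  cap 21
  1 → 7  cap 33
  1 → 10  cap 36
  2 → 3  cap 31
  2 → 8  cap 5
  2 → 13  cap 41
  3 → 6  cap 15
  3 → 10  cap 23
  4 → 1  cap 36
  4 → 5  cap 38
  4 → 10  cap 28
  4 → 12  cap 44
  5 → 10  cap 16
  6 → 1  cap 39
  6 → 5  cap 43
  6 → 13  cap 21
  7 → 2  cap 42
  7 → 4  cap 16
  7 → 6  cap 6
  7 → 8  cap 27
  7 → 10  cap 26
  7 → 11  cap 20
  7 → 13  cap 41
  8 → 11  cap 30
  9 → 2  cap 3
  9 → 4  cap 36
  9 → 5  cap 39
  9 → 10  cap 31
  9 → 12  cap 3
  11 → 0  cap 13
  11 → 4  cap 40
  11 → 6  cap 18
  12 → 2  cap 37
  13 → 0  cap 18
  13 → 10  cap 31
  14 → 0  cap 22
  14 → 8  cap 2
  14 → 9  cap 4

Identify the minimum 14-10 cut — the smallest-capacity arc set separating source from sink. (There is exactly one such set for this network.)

Min-cut arcs: {(0,4), (0,5), (0,9), (14,8), (14,9)} (total capacity 23)

augment #1: 14→9→10 push 4
augment #2: 14→0→4→10 push 8
augment #3: 14→0→5→10 push 7
augment #4: 14→0→9→10 push 2
augment #5: 14→8→11→4→10 push 2
max flow = 23; residual-reachable set from 14 gives S-side
cut edges (S→T): {(0,4), (0,5), (0,9), (14,8), (14,9)} total cap 23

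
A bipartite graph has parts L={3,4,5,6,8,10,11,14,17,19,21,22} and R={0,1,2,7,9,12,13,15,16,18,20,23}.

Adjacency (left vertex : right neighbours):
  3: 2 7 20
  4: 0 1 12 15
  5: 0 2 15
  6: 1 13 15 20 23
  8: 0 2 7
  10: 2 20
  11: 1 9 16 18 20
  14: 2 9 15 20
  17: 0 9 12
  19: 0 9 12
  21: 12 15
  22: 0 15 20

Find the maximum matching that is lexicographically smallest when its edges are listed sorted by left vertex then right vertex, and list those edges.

|M| = 10 (so the lex-smallest maximum matching has 10 edges)
process left vertices in ascending order; for each, take the smallest-labelled available neighbour that still permits 10 edges overall, or leave it unmatched if none does
lex-smallest matching: {3-2, 4-1, 5-0, 6-13, 8-7, 10-20, 11-16, 14-9, 17-12, 21-15}

Lex-smallest maximum matching: {(3,2), (4,1), (5,0), (6,13), (8,7), (10,20), (11,16), (14,9), (17,12), (21,15)}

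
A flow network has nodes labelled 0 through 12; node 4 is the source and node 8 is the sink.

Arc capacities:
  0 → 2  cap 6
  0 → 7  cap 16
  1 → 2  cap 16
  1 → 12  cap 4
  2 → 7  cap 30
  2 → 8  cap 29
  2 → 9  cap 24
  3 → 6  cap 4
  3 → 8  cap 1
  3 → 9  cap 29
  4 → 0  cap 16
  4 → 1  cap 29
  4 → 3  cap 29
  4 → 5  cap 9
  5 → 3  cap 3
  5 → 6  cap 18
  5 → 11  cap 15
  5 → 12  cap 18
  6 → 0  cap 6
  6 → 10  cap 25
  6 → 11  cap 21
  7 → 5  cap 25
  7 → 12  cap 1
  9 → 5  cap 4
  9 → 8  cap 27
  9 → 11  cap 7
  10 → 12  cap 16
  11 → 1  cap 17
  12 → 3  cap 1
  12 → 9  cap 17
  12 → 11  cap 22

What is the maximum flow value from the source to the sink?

augment #1: 4→3→8 bottleneck 1, total now 1
augment #2: 4→0→2→8 bottleneck 6, total now 7
augment #3: 4→1→2→8 bottleneck 16, total now 23
augment #4: 4→3→9→8 bottleneck 27, total now 50

Maximum flow value: 50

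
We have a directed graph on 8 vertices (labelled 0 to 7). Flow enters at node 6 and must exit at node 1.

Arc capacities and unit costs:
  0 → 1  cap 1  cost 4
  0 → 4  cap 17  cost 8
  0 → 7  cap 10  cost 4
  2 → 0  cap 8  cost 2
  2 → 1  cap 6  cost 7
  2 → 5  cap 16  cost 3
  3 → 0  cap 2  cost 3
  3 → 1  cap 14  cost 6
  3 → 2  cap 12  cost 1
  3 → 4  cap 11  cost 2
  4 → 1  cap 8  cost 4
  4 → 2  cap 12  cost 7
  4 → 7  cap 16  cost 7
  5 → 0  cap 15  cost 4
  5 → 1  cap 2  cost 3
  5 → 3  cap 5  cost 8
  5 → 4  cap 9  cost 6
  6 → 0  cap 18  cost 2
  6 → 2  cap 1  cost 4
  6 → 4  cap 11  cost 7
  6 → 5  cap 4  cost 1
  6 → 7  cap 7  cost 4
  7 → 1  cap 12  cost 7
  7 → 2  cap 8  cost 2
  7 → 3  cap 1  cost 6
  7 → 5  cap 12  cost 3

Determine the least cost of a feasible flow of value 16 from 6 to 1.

shortest-cost path #1: 6→5→1 push 2 @ unit cost 4 (adds 8)
shortest-cost path #2: 6→0→1 push 1 @ unit cost 6 (adds 6)
shortest-cost path #3: 6→7→1 push 7 @ unit cost 11 (adds 77)
shortest-cost path #4: 6→2→1 push 1 @ unit cost 11 (adds 11)
shortest-cost path #5: 6→4→1 push 5 @ unit cost 11 (adds 55)
total cost = 157

Minimum cost for 16 units: 157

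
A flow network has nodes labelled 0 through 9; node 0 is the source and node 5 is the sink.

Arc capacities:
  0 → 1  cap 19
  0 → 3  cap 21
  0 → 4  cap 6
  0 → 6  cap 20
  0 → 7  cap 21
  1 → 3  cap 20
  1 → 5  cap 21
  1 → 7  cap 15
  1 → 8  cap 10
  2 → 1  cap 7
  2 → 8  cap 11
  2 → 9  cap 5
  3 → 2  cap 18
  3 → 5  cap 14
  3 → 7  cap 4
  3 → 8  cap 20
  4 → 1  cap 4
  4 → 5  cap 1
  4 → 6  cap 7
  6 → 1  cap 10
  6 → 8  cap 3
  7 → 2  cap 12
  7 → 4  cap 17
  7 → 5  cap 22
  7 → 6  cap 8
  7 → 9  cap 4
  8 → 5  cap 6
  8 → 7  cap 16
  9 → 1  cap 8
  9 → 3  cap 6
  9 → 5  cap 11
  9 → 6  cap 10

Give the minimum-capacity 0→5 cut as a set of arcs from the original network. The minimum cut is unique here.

Min-cut arcs: {(1,5), (2,9), (3,5), (4,5), (7,5), (7,9), (8,5)} (total capacity 73)

augment #1: 0→1→5 push 19
augment #2: 0→3→5 push 14
augment #3: 0→4→5 push 1
augment #4: 0→7→5 push 21
augment #5: 0→3→7→5 push 1
augment #6: 0→3→8→5 push 6
augment #7: 0→4→1→5 push 2
augment #8: 0→4→1→7→9→5 push 2
augment #9: 0→6→1→7→9→5 push 2
augment #10: 0→6→1→3→2→9→5 push 5
max flow = 73; residual-reachable set from 0 gives S-side
cut edges (S→T): {(1,5), (2,9), (3,5), (4,5), (7,5), (7,9), (8,5)} total cap 73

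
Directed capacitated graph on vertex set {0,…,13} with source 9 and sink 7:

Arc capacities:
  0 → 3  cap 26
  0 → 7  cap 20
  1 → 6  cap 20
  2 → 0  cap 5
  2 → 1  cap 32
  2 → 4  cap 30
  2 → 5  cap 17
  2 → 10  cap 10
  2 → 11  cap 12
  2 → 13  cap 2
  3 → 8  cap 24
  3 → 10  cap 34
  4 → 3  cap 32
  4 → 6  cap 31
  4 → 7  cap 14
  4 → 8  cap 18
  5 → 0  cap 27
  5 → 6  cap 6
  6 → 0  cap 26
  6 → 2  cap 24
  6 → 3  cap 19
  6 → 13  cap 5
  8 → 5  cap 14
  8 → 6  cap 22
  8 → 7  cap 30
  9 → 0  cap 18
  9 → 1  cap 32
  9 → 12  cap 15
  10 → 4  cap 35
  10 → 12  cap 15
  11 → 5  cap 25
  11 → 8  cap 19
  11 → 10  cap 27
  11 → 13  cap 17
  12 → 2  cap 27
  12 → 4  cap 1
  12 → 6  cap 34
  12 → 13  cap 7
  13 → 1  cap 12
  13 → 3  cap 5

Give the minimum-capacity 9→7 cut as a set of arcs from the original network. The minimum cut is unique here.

augment #1: 9→0→7 push 18
augment #2: 9→12→4→7 push 1
augment #3: 9→1→6→0→7 push 2
augment #4: 9→12→2→4→7 push 13
augment #5: 9→1→6→3→8→7 push 18
augment #6: 9→12→2→4→8→7 push 1
max flow = 53; residual-reachable set from 9 gives S-side
cut edges (S→T): {(1,6), (9,0), (9,12)} total cap 53

Min-cut arcs: {(1,6), (9,0), (9,12)} (total capacity 53)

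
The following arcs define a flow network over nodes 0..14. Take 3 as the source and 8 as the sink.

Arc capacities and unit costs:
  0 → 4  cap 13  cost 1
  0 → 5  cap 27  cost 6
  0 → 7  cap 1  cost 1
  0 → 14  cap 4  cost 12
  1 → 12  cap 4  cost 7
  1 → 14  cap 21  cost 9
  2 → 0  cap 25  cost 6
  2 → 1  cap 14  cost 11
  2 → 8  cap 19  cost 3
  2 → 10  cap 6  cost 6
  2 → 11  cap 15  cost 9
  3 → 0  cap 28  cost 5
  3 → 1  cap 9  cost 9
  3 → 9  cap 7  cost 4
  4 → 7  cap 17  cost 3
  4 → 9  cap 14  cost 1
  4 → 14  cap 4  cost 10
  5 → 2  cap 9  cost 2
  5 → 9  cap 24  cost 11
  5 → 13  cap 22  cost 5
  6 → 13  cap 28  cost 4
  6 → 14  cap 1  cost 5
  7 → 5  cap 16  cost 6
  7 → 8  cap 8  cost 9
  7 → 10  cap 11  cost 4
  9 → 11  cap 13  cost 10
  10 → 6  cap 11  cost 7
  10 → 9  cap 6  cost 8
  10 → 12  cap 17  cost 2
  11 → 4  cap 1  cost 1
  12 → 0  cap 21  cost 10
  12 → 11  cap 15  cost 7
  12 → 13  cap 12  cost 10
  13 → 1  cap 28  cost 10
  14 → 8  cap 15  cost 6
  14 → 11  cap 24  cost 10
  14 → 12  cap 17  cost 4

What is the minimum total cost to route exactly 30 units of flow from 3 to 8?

Minimum cost for 30 units: 585

shortest-cost path #1: 3→0→7→8 push 1 @ unit cost 15 (adds 15)
shortest-cost path #2: 3→0→5→2→8 push 9 @ unit cost 16 (adds 144)
shortest-cost path #3: 3→0→4→7→8 push 7 @ unit cost 18 (adds 126)
shortest-cost path #4: 3→0→4→14→8 push 4 @ unit cost 22 (adds 88)
shortest-cost path #5: 3→0→14→8 push 4 @ unit cost 23 (adds 92)
shortest-cost path #6: 3→1→14→8 push 5 @ unit cost 24 (adds 120)
total cost = 585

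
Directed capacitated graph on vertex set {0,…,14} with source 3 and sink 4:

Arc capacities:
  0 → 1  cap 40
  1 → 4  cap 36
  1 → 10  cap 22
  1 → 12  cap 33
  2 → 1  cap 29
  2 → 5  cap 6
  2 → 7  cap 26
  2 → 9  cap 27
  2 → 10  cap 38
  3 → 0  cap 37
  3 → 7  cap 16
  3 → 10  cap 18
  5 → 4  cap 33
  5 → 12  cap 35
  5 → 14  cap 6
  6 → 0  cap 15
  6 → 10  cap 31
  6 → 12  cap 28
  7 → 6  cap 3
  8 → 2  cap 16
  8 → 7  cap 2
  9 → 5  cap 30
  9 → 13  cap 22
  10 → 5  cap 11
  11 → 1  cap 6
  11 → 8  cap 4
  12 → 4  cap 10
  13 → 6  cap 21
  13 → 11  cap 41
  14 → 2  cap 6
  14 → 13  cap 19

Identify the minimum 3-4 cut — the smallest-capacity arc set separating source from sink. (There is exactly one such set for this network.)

augment #1: 3→0→1→4 push 36
augment #2: 3→10→5→4 push 11
augment #3: 3→0→1→12→4 push 1
augment #4: 3→7→6→12→4 push 3
max flow = 51; residual-reachable set from 3 gives S-side
cut edges (S→T): {(3,0), (7,6), (10,5)} total cap 51

Min-cut arcs: {(3,0), (7,6), (10,5)} (total capacity 51)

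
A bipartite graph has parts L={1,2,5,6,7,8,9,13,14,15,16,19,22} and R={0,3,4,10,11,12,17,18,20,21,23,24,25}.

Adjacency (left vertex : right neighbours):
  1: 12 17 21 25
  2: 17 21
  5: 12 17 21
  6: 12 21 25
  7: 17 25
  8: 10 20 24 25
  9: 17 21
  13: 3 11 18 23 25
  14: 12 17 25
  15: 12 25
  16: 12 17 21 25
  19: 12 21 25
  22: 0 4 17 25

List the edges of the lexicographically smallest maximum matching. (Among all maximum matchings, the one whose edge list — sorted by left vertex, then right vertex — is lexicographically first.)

Lex-smallest maximum matching: {(1,12), (2,17), (5,21), (6,25), (8,10), (13,3), (22,0)}

|M| = 7 (so the lex-smallest maximum matching has 7 edges)
process left vertices in ascending order; for each, take the smallest-labelled available neighbour that still permits 7 edges overall, or leave it unmatched if none does
lex-smallest matching: {1-12, 2-17, 5-21, 6-25, 8-10, 13-3, 22-0}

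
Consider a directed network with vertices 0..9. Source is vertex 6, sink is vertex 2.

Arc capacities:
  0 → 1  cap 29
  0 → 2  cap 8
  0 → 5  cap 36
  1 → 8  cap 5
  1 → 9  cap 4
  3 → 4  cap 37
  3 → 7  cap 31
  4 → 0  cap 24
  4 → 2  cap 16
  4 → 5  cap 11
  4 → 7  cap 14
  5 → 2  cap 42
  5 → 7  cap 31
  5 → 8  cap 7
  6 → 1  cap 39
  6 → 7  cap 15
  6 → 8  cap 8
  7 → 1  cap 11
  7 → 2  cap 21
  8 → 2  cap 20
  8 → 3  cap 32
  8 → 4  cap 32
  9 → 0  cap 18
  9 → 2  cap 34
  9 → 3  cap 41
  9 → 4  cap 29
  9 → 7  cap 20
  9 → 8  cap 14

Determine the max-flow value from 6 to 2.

augment #1: 6→7→2 bottleneck 15, total now 15
augment #2: 6→8→2 bottleneck 8, total now 23
augment #3: 6→1→8→2 bottleneck 5, total now 28
augment #4: 6→1→9→2 bottleneck 4, total now 32

Maximum flow value: 32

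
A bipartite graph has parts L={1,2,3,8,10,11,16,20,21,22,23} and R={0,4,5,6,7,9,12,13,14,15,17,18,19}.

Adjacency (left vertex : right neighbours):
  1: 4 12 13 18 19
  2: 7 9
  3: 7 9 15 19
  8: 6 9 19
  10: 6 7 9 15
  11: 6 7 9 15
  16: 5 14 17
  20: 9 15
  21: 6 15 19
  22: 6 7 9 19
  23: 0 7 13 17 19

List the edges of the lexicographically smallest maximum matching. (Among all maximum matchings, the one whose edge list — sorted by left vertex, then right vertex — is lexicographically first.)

|M| = 8 (so the lex-smallest maximum matching has 8 edges)
process left vertices in ascending order; for each, take the smallest-labelled available neighbour that still permits 8 edges overall, or leave it unmatched if none does
lex-smallest matching: {1-4, 2-7, 3-9, 8-6, 10-15, 16-5, 21-19, 23-0}

Lex-smallest maximum matching: {(1,4), (2,7), (3,9), (8,6), (10,15), (16,5), (21,19), (23,0)}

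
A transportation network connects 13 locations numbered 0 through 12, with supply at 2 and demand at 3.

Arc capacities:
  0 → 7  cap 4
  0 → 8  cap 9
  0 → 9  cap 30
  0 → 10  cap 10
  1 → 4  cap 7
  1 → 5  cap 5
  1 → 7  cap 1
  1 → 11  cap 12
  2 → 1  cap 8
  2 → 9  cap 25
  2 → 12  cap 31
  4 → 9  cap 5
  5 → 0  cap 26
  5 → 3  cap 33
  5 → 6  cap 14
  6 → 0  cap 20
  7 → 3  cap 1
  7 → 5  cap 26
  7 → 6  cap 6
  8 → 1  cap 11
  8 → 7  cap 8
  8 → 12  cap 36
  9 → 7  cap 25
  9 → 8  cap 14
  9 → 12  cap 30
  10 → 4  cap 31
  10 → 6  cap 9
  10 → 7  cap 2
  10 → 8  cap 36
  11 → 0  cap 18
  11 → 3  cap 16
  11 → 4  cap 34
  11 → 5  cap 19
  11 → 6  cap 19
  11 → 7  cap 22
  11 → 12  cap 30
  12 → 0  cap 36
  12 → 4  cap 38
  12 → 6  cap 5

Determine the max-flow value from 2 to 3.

augment #1: 2→1→5→3 bottleneck 5, total now 5
augment #2: 2→1→7→3 bottleneck 1, total now 6
augment #3: 2→1→11→3 bottleneck 2, total now 8
augment #4: 2→9→7→5→3 bottleneck 25, total now 33
augment #5: 2→12→0→7→5→3 bottleneck 1, total now 34
augment #6: 2→12→0→7→1→11→3 bottleneck 1, total now 35
augment #7: 2→12→0→8→1→11→3 bottleneck 9, total now 44

Maximum flow value: 44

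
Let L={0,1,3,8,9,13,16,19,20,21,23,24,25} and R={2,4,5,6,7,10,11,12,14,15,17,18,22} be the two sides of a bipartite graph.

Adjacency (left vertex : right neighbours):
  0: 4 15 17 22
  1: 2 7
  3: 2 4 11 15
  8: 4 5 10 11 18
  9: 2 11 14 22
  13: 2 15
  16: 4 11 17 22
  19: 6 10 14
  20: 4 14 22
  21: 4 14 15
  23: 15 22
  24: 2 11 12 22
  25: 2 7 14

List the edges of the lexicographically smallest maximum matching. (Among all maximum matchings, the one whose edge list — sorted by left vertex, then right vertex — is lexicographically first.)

Lex-smallest maximum matching: {(0,4), (1,2), (3,11), (8,5), (9,14), (13,15), (16,17), (19,6), (20,22), (24,12), (25,7)}

|M| = 11 (so the lex-smallest maximum matching has 11 edges)
process left vertices in ascending order; for each, take the smallest-labelled available neighbour that still permits 11 edges overall, or leave it unmatched if none does
lex-smallest matching: {0-4, 1-2, 3-11, 8-5, 9-14, 13-15, 16-17, 19-6, 20-22, 24-12, 25-7}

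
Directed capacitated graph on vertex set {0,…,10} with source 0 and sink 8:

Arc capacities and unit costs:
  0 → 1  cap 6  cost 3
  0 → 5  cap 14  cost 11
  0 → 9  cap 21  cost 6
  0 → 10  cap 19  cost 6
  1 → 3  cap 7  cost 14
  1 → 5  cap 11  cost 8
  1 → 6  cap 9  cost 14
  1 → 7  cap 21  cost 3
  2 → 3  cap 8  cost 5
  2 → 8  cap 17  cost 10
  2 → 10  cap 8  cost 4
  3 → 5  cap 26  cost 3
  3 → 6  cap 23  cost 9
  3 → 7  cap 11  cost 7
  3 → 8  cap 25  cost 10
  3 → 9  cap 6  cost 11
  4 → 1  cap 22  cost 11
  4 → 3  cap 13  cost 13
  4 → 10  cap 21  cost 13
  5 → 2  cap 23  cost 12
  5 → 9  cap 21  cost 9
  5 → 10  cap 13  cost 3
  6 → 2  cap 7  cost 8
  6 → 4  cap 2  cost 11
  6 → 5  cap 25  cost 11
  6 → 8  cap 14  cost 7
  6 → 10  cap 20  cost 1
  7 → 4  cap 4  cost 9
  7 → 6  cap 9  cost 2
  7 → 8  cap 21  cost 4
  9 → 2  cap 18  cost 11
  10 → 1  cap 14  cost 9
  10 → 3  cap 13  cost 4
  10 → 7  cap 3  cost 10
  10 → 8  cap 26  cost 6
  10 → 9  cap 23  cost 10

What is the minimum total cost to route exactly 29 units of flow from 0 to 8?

shortest-cost path #1: 0→1→7→8 push 6 @ unit cost 10 (adds 60)
shortest-cost path #2: 0→10→8 push 19 @ unit cost 12 (adds 228)
shortest-cost path #3: 0→5→10→8 push 4 @ unit cost 20 (adds 80)
total cost = 368

Minimum cost for 29 units: 368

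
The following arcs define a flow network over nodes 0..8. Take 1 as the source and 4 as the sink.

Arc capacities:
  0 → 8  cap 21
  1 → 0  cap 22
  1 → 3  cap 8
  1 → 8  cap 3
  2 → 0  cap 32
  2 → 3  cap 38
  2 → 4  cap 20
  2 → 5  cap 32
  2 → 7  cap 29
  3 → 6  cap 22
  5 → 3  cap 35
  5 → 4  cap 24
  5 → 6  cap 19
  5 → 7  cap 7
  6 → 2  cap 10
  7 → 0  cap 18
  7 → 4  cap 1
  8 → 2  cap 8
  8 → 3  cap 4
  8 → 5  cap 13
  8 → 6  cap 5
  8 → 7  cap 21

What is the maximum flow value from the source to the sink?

augment #1: 1→8→2→4 bottleneck 3, total now 3
augment #2: 1→0→8→2→4 bottleneck 5, total now 8
augment #3: 1→0→8→5→4 bottleneck 13, total now 21
augment #4: 1→0→8→7→4 bottleneck 1, total now 22
augment #5: 1→3→6→2→4 bottleneck 8, total now 30
augment #6: 1→0→8→6→2→4 bottleneck 2, total now 32

Maximum flow value: 32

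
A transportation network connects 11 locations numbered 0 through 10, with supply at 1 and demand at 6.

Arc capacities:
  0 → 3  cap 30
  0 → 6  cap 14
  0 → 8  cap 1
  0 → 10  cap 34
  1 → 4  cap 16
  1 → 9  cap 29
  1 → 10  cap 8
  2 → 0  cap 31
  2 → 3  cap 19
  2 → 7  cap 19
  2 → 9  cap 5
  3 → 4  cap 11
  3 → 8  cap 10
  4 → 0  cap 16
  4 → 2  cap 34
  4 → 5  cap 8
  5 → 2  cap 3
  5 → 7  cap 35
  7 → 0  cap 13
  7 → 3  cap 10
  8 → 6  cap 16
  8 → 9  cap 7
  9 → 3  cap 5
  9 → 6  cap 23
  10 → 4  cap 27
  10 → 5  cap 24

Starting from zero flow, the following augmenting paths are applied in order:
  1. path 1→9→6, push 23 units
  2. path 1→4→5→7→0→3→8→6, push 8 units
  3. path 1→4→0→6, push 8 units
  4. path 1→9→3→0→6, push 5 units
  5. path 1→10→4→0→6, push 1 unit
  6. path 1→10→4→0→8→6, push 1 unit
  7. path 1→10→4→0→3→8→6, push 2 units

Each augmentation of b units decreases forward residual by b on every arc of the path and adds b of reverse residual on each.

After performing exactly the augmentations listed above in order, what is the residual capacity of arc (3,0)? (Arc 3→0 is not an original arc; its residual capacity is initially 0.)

after path 1 (1→9→6, push 23): res(3,0)=0
after path 2 (1→4→5→7→0→3→8→6, push 8): res(3,0)=8
after path 3 (1→4→0→6, push 8): res(3,0)=8
after path 4 (1→9→3→0→6, push 5): res(3,0)=3
after path 5 (1→10→4→0→6, push 1): res(3,0)=3
after path 6 (1→10→4→0→8→6, push 1): res(3,0)=3
after path 7 (1→10→4→0→3→8→6, push 2): res(3,0)=5

Residual capacity of (3,0): 5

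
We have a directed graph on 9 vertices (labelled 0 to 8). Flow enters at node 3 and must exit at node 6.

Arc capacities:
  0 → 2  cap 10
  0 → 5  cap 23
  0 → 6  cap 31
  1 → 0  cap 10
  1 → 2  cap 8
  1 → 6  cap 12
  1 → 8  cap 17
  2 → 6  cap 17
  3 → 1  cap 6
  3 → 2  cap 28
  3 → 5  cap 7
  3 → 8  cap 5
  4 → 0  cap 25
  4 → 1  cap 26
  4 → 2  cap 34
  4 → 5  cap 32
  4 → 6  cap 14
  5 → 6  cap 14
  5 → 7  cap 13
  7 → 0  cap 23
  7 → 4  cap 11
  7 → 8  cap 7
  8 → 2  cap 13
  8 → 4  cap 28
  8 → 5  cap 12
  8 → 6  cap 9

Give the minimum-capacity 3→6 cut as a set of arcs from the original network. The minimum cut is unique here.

augment #1: 3→1→6 push 6
augment #2: 3→2→6 push 17
augment #3: 3→5→6 push 7
augment #4: 3→8→6 push 5
max flow = 35; residual-reachable set from 3 gives S-side
cut edges (S→T): {(2,6), (3,1), (3,5), (3,8)} total cap 35

Min-cut arcs: {(2,6), (3,1), (3,5), (3,8)} (total capacity 35)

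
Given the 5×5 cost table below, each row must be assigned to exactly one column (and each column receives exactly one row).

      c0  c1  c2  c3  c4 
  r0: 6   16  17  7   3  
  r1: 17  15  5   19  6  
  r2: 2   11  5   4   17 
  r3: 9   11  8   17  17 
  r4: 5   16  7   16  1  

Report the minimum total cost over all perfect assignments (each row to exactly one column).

Minimum assignment cost: 26

optimal assignment: row0→col3 (cost 7), row1→col2 (cost 5), row2→col0 (cost 2), row3→col1 (cost 11), row4→col4 (cost 1)
total = 7 + 5 + 2 + 11 + 1 = 26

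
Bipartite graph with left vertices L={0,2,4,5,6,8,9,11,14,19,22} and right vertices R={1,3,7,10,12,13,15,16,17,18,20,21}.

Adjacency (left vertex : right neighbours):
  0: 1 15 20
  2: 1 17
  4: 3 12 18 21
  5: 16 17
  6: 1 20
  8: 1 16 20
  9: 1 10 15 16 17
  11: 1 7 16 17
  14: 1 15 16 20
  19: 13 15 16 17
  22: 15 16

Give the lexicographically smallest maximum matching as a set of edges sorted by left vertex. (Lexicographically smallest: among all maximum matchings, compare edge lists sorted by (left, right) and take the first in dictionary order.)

Lex-smallest maximum matching: {(0,1), (2,17), (4,3), (5,16), (6,20), (9,10), (11,7), (14,15), (19,13)}

|M| = 9 (so the lex-smallest maximum matching has 9 edges)
process left vertices in ascending order; for each, take the smallest-labelled available neighbour that still permits 9 edges overall, or leave it unmatched if none does
lex-smallest matching: {0-1, 2-17, 4-3, 5-16, 6-20, 9-10, 11-7, 14-15, 19-13}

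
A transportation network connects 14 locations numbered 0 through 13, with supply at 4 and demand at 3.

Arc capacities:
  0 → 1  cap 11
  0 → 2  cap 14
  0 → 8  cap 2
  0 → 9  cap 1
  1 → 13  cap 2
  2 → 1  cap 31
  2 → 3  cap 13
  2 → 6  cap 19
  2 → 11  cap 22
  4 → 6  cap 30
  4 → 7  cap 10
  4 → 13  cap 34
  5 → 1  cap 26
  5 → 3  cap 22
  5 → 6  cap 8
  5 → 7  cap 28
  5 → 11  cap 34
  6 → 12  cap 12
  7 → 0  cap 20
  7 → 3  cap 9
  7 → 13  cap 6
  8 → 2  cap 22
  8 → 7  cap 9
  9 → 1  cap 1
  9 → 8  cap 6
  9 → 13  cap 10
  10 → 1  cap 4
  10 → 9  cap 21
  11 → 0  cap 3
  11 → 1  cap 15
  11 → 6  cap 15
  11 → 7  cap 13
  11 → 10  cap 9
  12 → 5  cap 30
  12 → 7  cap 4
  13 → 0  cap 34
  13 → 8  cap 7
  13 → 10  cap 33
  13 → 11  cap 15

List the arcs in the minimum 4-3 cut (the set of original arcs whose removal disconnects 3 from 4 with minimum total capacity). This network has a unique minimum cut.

Min-cut arcs: {(2,3), (6,12), (7,3)} (total capacity 34)

augment #1: 4→7→3 push 9
augment #2: 4→6→12→5→3 push 12
augment #3: 4→7→0→2→3 push 1
augment #4: 4→13→0→2→3 push 12
max flow = 34; residual-reachable set from 4 gives S-side
cut edges (S→T): {(2,3), (6,12), (7,3)} total cap 34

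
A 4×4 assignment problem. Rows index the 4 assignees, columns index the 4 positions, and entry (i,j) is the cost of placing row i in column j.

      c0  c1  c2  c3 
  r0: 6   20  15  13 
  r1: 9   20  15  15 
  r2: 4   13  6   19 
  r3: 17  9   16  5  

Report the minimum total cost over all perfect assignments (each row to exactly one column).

Minimum assignment cost: 36

optimal assignment: row0→col0 (cost 6), row1→col3 (cost 15), row2→col2 (cost 6), row3→col1 (cost 9)
total = 6 + 15 + 6 + 9 = 36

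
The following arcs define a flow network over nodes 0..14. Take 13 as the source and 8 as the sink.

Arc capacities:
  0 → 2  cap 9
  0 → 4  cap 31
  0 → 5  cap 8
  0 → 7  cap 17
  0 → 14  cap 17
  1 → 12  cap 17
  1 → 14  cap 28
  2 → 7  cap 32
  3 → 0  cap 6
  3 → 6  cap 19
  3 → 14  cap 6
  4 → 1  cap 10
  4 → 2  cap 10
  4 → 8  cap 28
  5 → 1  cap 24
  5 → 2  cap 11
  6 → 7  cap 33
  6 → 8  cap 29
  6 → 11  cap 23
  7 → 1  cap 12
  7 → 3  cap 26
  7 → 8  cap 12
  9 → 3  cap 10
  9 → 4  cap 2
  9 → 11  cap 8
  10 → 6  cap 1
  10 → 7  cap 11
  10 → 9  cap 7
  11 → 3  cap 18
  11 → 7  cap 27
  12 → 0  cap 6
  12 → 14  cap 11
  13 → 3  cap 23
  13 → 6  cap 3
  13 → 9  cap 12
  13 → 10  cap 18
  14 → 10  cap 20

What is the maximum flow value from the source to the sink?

augment #1: 13→6→8 bottleneck 3, total now 3
augment #2: 13→3→6→8 bottleneck 19, total now 22
augment #3: 13→9→4→8 bottleneck 2, total now 24
augment #4: 13→10→6→8 bottleneck 1, total now 25
augment #5: 13→10→7→8 bottleneck 11, total now 36
augment #6: 13→3→0→4→8 bottleneck 4, total now 40
augment #7: 13→9→11→7→8 bottleneck 1, total now 41
augment #8: 13→9→3→0→4→8 bottleneck 2, total now 43
augment #9: 13→9→11→7→1→12→0→4→8 bottleneck 6, total now 49

Maximum flow value: 49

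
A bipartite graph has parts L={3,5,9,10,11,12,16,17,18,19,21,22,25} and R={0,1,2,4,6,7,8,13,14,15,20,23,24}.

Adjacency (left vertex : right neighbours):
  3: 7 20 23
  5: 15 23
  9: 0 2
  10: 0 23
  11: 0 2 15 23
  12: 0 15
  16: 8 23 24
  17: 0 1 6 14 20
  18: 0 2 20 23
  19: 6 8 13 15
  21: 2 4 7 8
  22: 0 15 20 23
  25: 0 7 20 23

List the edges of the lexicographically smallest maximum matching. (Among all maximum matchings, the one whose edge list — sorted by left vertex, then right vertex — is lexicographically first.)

Lex-smallest maximum matching: {(3,7), (5,15), (9,0), (10,23), (11,2), (16,8), (17,1), (18,20), (19,6), (21,4)}

|M| = 10 (so the lex-smallest maximum matching has 10 edges)
process left vertices in ascending order; for each, take the smallest-labelled available neighbour that still permits 10 edges overall, or leave it unmatched if none does
lex-smallest matching: {3-7, 5-15, 9-0, 10-23, 11-2, 16-8, 17-1, 18-20, 19-6, 21-4}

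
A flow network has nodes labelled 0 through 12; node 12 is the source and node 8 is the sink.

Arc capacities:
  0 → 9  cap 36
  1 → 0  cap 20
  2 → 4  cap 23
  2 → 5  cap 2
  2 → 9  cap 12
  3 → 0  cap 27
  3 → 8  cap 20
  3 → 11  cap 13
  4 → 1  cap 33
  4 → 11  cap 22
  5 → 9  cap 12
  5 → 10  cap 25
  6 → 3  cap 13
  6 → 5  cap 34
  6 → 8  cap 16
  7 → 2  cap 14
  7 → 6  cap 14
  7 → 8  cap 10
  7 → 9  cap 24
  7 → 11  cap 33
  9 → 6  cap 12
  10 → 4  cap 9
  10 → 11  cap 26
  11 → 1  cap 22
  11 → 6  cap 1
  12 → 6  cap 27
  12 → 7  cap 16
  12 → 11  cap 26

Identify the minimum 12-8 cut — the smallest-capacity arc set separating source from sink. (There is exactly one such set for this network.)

Min-cut arcs: {(6,3), (6,8), (7,8)} (total capacity 39)

augment #1: 12→6→8 push 16
augment #2: 12→7→8 push 10
augment #3: 12→6→3→8 push 11
augment #4: 12→7→6→3→8 push 2
max flow = 39; residual-reachable set from 12 gives S-side
cut edges (S→T): {(6,3), (6,8), (7,8)} total cap 39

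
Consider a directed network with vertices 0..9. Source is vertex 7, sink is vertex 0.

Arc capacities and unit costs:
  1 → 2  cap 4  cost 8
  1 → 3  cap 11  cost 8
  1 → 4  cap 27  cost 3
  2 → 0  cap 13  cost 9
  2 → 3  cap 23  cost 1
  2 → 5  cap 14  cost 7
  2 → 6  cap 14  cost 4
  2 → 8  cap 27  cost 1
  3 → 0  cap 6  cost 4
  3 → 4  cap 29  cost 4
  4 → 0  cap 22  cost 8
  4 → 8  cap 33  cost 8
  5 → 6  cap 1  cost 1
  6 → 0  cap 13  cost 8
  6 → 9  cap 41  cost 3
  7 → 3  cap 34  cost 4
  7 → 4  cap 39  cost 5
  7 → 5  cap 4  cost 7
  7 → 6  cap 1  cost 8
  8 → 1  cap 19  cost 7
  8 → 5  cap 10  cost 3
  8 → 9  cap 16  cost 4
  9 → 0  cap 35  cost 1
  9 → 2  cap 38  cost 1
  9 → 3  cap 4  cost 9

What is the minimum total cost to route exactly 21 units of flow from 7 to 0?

Minimum cost for 21 units: 241

shortest-cost path #1: 7→3→0 push 6 @ unit cost 8 (adds 48)
shortest-cost path #2: 7→6→9→0 push 1 @ unit cost 12 (adds 12)
shortest-cost path #3: 7→5→6→9→0 push 1 @ unit cost 12 (adds 12)
shortest-cost path #4: 7→4→0 push 13 @ unit cost 13 (adds 169)
total cost = 241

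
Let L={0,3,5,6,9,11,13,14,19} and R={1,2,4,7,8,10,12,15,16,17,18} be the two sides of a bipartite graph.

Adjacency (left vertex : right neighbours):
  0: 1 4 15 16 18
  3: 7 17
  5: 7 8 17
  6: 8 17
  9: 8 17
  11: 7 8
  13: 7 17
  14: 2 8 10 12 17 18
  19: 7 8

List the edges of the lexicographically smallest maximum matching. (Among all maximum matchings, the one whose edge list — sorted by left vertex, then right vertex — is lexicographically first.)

Lex-smallest maximum matching: {(0,1), (3,7), (5,8), (6,17), (14,2)}

|M| = 5 (so the lex-smallest maximum matching has 5 edges)
process left vertices in ascending order; for each, take the smallest-labelled available neighbour that still permits 5 edges overall, or leave it unmatched if none does
lex-smallest matching: {0-1, 3-7, 5-8, 6-17, 14-2}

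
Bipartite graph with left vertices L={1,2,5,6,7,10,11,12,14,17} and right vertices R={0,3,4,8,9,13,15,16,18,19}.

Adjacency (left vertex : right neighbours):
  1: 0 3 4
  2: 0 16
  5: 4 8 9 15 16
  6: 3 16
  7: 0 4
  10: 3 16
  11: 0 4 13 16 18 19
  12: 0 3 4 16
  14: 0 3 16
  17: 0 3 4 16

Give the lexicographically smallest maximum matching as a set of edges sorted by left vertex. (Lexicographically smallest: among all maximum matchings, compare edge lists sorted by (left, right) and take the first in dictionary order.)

|M| = 6 (so the lex-smallest maximum matching has 6 edges)
process left vertices in ascending order; for each, take the smallest-labelled available neighbour that still permits 6 edges overall, or leave it unmatched if none does
lex-smallest matching: {1-0, 2-16, 5-8, 6-3, 7-4, 11-13}

Lex-smallest maximum matching: {(1,0), (2,16), (5,8), (6,3), (7,4), (11,13)}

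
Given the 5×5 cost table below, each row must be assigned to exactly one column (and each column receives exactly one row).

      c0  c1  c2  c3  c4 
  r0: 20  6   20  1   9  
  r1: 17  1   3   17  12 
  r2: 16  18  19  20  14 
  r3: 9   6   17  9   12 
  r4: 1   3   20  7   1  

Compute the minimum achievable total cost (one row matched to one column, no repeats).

optimal assignment: row0→col3 (cost 1), row1→col2 (cost 3), row2→col4 (cost 14), row3→col1 (cost 6), row4→col0 (cost 1)
total = 1 + 3 + 14 + 6 + 1 = 25

Minimum assignment cost: 25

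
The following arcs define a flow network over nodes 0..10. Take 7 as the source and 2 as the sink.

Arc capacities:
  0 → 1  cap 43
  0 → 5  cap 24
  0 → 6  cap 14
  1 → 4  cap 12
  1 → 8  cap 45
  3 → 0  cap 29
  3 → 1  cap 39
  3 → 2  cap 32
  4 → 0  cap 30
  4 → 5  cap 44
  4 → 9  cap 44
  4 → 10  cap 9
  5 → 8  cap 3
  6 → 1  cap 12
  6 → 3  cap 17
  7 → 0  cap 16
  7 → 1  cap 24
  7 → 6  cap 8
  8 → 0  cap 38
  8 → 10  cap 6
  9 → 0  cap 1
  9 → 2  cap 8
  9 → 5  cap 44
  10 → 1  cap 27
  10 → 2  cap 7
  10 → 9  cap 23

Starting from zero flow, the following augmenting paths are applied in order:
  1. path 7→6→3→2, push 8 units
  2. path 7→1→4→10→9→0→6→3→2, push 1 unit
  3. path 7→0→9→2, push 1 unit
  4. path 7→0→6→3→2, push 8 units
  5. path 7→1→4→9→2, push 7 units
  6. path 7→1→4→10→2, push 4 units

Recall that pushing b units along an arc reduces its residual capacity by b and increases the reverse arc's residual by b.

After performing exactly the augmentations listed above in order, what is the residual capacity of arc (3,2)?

Residual capacity of (3,2): 15

after path 1 (7→6→3→2, push 8): res(3,2)=24
after path 2 (7→1→4→10→9→0→6→3→2, push 1): res(3,2)=23
after path 3 (7→0→9→2, push 1): res(3,2)=23
after path 4 (7→0→6→3→2, push 8): res(3,2)=15
after path 5 (7→1→4→9→2, push 7): res(3,2)=15
after path 6 (7→1→4→10→2, push 4): res(3,2)=15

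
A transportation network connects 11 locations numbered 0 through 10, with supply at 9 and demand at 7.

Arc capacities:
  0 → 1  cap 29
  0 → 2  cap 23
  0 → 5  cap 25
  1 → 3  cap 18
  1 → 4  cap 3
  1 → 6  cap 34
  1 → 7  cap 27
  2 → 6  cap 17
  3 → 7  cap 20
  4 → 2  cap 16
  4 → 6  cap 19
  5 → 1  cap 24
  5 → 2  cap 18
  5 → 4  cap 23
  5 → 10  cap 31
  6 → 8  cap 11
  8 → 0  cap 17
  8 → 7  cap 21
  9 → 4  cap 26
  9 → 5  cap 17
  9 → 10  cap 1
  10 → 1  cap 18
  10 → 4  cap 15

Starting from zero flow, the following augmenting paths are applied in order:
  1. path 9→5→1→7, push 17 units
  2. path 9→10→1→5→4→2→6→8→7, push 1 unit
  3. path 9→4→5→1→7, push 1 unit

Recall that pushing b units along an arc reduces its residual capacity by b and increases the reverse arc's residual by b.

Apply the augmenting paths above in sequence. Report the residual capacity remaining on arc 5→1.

Residual capacity of (5,1): 7

after path 1 (9→5→1→7, push 17): res(5,1)=7
after path 2 (9→10→1→5→4→2→6→8→7, push 1): res(5,1)=8
after path 3 (9→4→5→1→7, push 1): res(5,1)=7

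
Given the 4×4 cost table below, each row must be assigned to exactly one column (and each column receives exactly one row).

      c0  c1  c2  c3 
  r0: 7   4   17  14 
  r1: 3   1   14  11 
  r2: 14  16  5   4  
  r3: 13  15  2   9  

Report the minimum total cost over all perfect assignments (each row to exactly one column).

optimal assignment: row0→col1 (cost 4), row1→col0 (cost 3), row2→col3 (cost 4), row3→col2 (cost 2)
total = 4 + 3 + 4 + 2 = 13

Minimum assignment cost: 13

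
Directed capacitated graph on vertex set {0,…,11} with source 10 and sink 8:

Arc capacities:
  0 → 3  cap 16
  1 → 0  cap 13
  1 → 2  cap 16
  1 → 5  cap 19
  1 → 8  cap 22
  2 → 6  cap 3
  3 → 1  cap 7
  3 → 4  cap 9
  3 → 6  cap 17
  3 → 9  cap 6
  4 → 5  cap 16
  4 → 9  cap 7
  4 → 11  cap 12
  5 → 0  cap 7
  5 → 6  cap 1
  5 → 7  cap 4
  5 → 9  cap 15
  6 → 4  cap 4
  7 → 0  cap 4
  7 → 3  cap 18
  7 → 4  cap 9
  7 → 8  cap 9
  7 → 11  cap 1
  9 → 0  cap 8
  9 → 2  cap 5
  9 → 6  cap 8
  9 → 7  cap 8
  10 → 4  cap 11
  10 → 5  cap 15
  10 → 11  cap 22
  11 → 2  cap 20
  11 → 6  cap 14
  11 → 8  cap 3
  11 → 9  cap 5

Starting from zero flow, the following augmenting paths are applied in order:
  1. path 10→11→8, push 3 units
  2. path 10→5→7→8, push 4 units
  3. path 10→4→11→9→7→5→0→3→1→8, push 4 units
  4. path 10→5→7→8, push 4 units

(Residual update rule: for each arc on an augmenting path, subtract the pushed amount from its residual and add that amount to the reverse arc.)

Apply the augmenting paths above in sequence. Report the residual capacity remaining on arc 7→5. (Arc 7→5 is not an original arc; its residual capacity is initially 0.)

after path 1 (10→11→8, push 3): res(7,5)=0
after path 2 (10→5→7→8, push 4): res(7,5)=4
after path 3 (10→4→11→9→7→5→0→3→1→8, push 4): res(7,5)=0
after path 4 (10→5→7→8, push 4): res(7,5)=4

Residual capacity of (7,5): 4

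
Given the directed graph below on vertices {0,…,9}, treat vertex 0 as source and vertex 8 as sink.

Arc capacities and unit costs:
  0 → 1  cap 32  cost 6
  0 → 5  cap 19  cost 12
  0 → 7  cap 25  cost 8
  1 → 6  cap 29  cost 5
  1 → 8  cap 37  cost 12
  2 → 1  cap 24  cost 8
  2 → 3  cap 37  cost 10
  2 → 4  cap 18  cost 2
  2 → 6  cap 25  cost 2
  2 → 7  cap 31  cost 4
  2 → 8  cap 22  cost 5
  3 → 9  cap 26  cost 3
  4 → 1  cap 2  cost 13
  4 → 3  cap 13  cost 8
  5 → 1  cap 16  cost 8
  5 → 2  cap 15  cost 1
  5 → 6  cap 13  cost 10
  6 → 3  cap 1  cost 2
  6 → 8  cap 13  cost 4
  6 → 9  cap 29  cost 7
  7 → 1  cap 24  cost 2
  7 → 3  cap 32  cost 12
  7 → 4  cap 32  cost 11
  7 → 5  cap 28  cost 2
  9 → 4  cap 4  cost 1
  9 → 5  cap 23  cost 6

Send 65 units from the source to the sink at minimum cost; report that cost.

Minimum cost for 65 units: 1189

shortest-cost path #1: 0→1→6→8 push 13 @ unit cost 15 (adds 195)
shortest-cost path #2: 0→7→5→2→8 push 15 @ unit cost 16 (adds 240)
shortest-cost path #3: 0→1→8 push 19 @ unit cost 18 (adds 342)
shortest-cost path #4: 0→7→1→8 push 10 @ unit cost 22 (adds 220)
shortest-cost path #5: 0→5→7→1→8 push 8 @ unit cost 24 (adds 192)
total cost = 1189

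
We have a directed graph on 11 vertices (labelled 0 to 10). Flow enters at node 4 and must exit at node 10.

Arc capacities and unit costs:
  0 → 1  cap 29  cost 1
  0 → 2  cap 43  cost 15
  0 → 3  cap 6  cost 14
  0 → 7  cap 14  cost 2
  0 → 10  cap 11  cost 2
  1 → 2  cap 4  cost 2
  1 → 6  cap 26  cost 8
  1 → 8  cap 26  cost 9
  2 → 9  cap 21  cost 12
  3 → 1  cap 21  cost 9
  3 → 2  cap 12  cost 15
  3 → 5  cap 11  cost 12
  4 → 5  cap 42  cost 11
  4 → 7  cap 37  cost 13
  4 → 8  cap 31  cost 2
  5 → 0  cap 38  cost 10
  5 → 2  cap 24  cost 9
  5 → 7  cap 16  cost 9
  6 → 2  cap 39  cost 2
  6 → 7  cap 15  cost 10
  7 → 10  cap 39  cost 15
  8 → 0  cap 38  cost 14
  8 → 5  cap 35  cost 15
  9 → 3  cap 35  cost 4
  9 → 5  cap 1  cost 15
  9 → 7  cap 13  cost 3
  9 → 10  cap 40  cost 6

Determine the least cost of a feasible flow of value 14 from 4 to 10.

shortest-cost path #1: 4→8→0→10 push 11 @ unit cost 18 (adds 198)
shortest-cost path #2: 4→7→10 push 3 @ unit cost 28 (adds 84)
total cost = 282

Minimum cost for 14 units: 282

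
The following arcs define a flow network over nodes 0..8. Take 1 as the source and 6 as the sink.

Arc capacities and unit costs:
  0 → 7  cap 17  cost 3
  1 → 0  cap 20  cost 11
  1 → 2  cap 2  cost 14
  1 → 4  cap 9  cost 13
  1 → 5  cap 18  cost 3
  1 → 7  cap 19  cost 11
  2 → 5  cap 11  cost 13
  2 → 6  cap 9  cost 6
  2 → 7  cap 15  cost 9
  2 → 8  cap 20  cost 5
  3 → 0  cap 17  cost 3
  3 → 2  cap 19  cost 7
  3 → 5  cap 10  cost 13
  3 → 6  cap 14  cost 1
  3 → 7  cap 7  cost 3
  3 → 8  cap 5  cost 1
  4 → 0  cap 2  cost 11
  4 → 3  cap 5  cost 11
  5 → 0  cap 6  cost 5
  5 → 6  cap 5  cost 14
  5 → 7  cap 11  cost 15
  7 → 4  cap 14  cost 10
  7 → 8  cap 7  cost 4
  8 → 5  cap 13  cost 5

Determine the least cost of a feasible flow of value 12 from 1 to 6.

Minimum cost for 12 units: 250

shortest-cost path #1: 1→5→6 push 5 @ unit cost 17 (adds 85)
shortest-cost path #2: 1→2→6 push 2 @ unit cost 20 (adds 40)
shortest-cost path #3: 1→4→3→6 push 5 @ unit cost 25 (adds 125)
total cost = 250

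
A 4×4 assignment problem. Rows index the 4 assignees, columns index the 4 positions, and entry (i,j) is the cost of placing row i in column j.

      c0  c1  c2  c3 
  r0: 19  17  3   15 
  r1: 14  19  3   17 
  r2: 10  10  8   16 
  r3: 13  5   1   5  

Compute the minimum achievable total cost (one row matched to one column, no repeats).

optimal assignment: row0→col2 (cost 3), row1→col0 (cost 14), row2→col1 (cost 10), row3→col3 (cost 5)
total = 3 + 14 + 10 + 5 = 32

Minimum assignment cost: 32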